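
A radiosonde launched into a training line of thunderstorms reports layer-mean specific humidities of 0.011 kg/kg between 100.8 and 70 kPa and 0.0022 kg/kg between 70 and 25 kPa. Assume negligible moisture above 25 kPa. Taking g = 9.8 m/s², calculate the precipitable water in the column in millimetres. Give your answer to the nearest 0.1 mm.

Precipitable water is the column-integrated vapour mass per unit area: PW = (1/g) Σ q̄ Δp, with q in kg/kg and Δp in Pa (1 kg/m² of water = 1 mm).
Layer 100.8–70 kPa: Δp = 308 hPa = 30800 Pa, q̄ = 0.011 kg/kg → 0.011 × 30800 / 9.8 = 34.57 mm
Layer 70–25 kPa: Δp = 450 hPa = 45000 Pa, q̄ = 0.0022 kg/kg → 0.0022 × 45000 / 9.8 = 10.10 mm
PW = 34.57 + 10.10 = 44.67 ≈ 44.7 mm.

PW ≈ 44.7 mm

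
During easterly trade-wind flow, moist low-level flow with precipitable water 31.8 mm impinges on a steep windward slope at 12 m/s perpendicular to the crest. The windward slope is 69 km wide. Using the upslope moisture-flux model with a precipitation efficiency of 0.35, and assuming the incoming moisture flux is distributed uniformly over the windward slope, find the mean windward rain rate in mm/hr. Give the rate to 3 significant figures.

R ≈ 6.97 mm/hr

Incoming column moisture flux per unit ridge length: F = V × PW = 12 × 31.8 = 381.6 mm·m/s.
Spread over the 69 km slope with efficiency ε = 0.35: R = ε·F/W = 0.35 × 381.6 / 69000 m = 1.936e-03 mm/s.
R = 1.936e-03 × 3600 = 6.97 mm/hr.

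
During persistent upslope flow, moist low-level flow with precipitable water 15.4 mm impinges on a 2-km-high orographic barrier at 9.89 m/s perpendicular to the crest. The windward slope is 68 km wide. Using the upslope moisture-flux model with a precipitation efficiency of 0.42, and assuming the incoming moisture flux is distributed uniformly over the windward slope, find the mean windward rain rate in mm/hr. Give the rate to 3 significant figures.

R ≈ 3.39 mm/hr

Incoming column moisture flux per unit ridge length: F = V × PW = 9.89 × 15.4 = 152.306 mm·m/s.
Spread over the 68 km slope with efficiency ε = 0.42: R = ε·F/W = 0.42 × 152.306 / 68000 m = 9.407e-04 mm/s.
R = 9.407e-04 × 3600 = 3.39 mm/hr.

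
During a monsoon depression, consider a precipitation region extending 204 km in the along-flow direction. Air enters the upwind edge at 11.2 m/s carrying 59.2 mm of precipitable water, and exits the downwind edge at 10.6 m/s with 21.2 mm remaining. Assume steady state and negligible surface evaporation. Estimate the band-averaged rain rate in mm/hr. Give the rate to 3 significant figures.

R ≈ 7.74 mm/hr

Column moisture flux per unit crosswind length is F = V × PW.
Inflow: F_in = 11.2 × 59.2 = 663.04 mm·m/s
Outflow: F_out = 10.6 × 21.2 = 224.72 mm·m/s
Steady-state rate R = (F_in − F_out)/L = (663.04 − 224.72) / 204000 m = 2.149e-03 mm/s.
R = 2.149e-03 × 3600 = 7.74 mm/hr.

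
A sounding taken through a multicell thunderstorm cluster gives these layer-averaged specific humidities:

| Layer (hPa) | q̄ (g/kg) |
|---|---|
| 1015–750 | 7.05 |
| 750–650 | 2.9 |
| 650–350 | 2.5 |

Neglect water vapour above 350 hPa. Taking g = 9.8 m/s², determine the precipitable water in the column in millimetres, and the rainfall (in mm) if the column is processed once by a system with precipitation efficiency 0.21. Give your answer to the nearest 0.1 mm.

PW ≈ 29.7 mm; rainfall ≈ 6.2 mm

Precipitable water is the column-integrated vapour mass per unit area: PW = (1/g) Σ q̄ Δp, with q in kg/kg and Δp in Pa (1 kg/m² of water = 1 mm).
Layer 1015–750 hPa: Δp = 265 hPa = 26500 Pa, q̄ = 0.00705 kg/kg → 0.00705 × 26500 / 9.8 = 19.06 mm
Layer 750–650 hPa: Δp = 100 hPa = 10000 Pa, q̄ = 0.0029 kg/kg → 0.0029 × 10000 / 9.8 = 2.96 mm
Layer 650–350 hPa: Δp = 300 hPa = 30000 Pa, q̄ = 0.0025 kg/kg → 0.0025 × 30000 / 9.8 = 7.65 mm
PW = 19.06 + 2.96 + 7.65 = 29.67 ≈ 29.7 mm.
Rainfall = ε × PW = 0.21 × 29.7 = 6.2 mm.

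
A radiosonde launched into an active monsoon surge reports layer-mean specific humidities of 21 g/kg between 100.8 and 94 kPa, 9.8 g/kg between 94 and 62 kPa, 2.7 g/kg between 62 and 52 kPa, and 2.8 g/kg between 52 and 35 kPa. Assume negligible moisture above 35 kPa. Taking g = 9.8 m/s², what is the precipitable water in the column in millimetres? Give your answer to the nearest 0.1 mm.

PW ≈ 54.2 mm

Precipitable water is the column-integrated vapour mass per unit area: PW = (1/g) Σ q̄ Δp, with q in kg/kg and Δp in Pa (1 kg/m² of water = 1 mm).
Layer 100.8–94 kPa: Δp = 68 hPa = 6800 Pa, q̄ = 0.021 kg/kg → 0.021 × 6800 / 9.8 = 14.57 mm
Layer 94–62 kPa: Δp = 320 hPa = 32000 Pa, q̄ = 0.0098 kg/kg → 0.0098 × 32000 / 9.8 = 32.00 mm
Layer 62–52 kPa: Δp = 100 hPa = 10000 Pa, q̄ = 0.0027 kg/kg → 0.0027 × 10000 / 9.8 = 2.76 mm
Layer 52–35 kPa: Δp = 170 hPa = 17000 Pa, q̄ = 0.0028 kg/kg → 0.0028 × 17000 / 9.8 = 4.86 mm
PW = 14.57 + 32.00 + 2.76 + 4.86 = 54.19 ≈ 54.2 mm.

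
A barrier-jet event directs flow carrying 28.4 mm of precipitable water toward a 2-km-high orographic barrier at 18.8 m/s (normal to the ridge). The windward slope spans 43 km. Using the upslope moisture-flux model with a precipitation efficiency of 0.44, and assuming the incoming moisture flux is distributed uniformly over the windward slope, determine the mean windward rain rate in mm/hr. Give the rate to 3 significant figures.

Incoming column moisture flux per unit ridge length: F = V × PW = 18.8 × 28.4 = 533.92 mm·m/s.
Spread over the 43 km slope with efficiency ε = 0.44: R = ε·F/W = 0.44 × 533.92 / 43000 m = 5.463e-03 mm/s.
R = 5.463e-03 × 3600 = 19.7 mm/hr.

R ≈ 19.7 mm/hr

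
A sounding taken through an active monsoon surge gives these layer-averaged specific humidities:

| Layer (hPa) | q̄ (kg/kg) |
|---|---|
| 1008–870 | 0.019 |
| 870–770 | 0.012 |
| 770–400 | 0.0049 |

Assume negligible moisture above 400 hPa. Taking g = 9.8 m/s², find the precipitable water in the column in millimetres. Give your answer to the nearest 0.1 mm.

Precipitable water is the column-integrated vapour mass per unit area: PW = (1/g) Σ q̄ Δp, with q in kg/kg and Δp in Pa (1 kg/m² of water = 1 mm).
Layer 1008–870 hPa: Δp = 138 hPa = 13800 Pa, q̄ = 0.019 kg/kg → 0.019 × 13800 / 9.8 = 26.76 mm
Layer 870–770 hPa: Δp = 100 hPa = 10000 Pa, q̄ = 0.012 kg/kg → 0.012 × 10000 / 9.8 = 12.24 mm
Layer 770–400 hPa: Δp = 370 hPa = 37000 Pa, q̄ = 0.0049 kg/kg → 0.0049 × 37000 / 9.8 = 18.50 mm
PW = 26.76 + 12.24 + 18.50 = 57.50 ≈ 57.5 mm.

PW ≈ 57.5 mm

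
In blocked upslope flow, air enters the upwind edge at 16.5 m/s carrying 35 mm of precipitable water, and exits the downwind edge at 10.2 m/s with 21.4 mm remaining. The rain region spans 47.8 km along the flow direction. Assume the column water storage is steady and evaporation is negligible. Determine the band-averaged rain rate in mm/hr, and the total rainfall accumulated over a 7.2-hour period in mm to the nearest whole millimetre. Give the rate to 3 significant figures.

R ≈ 27.1 mm/hr; total ≈ 195 mm

Column moisture flux per unit crosswind length is F = V × PW.
Inflow: F_in = 16.5 × 35 = 577.5 mm·m/s
Outflow: F_out = 10.2 × 21.4 = 218.28 mm·m/s
Steady-state rate R = (F_in − F_out)/L = (577.5 − 218.28) / 47800 m = 7.515e-03 mm/s.
R = 7.515e-03 × 3600 = 27.1 mm/hr.
Over 7.2 h: total = 27.1 × 7.2 = 195.12 ≈ 195 mm.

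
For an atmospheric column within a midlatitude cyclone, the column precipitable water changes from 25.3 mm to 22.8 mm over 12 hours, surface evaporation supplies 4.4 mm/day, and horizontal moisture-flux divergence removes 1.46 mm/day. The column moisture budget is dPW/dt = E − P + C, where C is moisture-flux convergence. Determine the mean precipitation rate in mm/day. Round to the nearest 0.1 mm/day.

dPW/dt = (22.8 − 25.3) mm / (12/24 day) = -5.000 mm/day.
P = E + C − dPW/dt = 4.4 + (-1.46) − (-5.000) = 7.9 mm/day.

P ≈ 7.9 mm/day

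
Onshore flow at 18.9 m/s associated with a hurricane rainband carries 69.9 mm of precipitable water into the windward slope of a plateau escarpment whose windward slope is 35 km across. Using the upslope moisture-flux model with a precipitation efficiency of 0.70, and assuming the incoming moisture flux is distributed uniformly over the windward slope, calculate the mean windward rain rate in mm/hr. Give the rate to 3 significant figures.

R ≈ 95.1 mm/hr

Incoming column moisture flux per unit ridge length: F = V × PW = 18.9 × 69.9 = 1321.11 mm·m/s.
Spread over the 35 km slope with efficiency ε = 0.70: R = ε·F/W = 0.70 × 1321.11 / 35000 m = 2.642e-02 mm/s.
R = 2.642e-02 × 3600 = 95.1 mm/hr.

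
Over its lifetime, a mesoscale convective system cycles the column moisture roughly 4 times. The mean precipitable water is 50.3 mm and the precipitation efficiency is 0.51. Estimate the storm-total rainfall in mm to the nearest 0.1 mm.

Each cycle deposits ε × PW = 0.51 × 50.3 = 25.653 mm.
Over 4 cycles: 4 × 25.653 = 102.6 mm.

rainfall ≈ 102.6 mm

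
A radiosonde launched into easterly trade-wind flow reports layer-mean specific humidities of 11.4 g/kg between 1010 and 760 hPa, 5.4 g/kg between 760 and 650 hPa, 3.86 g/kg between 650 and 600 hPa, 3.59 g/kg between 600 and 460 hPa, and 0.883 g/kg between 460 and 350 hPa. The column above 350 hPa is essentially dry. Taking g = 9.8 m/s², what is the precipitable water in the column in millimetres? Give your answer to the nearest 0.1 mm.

PW ≈ 43.2 mm

Precipitable water is the column-integrated vapour mass per unit area: PW = (1/g) Σ q̄ Δp, with q in kg/kg and Δp in Pa (1 kg/m² of water = 1 mm).
Layer 1010–760 hPa: Δp = 250 hPa = 25000 Pa, q̄ = 0.0114 kg/kg → 0.0114 × 25000 / 9.8 = 29.08 mm
Layer 760–650 hPa: Δp = 110 hPa = 11000 Pa, q̄ = 0.0054 kg/kg → 0.0054 × 11000 / 9.8 = 6.06 mm
Layer 650–600 hPa: Δp = 50 hPa = 5000 Pa, q̄ = 0.00386 kg/kg → 0.00386 × 5000 / 9.8 = 1.97 mm
Layer 600–460 hPa: Δp = 140 hPa = 14000 Pa, q̄ = 0.00359 kg/kg → 0.00359 × 14000 / 9.8 = 5.13 mm
Layer 460–350 hPa: Δp = 110 hPa = 11000 Pa, q̄ = 0.000883 kg/kg → 0.000883 × 11000 / 9.8 = 0.99 mm
PW = 29.08 + 6.06 + 1.97 + 5.13 + 0.99 = 43.23 ≈ 43.2 mm.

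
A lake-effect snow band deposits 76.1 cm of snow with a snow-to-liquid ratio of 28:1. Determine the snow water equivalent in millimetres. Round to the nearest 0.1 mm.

SWE = snow depth / ratio = 76.1 cm / 28 = 2.718 cm = 27.2 mm.

SWE ≈ 27.2 mm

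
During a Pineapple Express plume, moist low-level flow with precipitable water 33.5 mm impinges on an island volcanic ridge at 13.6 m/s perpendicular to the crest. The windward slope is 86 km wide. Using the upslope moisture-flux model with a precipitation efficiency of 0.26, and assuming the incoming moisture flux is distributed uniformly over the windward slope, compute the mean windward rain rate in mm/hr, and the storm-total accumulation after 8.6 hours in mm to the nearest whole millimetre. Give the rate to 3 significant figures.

R ≈ 4.96 mm/hr; total ≈ 43 mm

Incoming column moisture flux per unit ridge length: F = V × PW = 13.6 × 33.5 = 455.6 mm·m/s.
Spread over the 86 km slope with efficiency ε = 0.26: R = ε·F/W = 0.26 × 455.6 / 86000 m = 1.377e-03 mm/s.
R = 1.377e-03 × 3600 = 4.96 mm/hr.
Over 8.6 h: total = 4.96 × 8.6 = 42.656 ≈ 43 mm.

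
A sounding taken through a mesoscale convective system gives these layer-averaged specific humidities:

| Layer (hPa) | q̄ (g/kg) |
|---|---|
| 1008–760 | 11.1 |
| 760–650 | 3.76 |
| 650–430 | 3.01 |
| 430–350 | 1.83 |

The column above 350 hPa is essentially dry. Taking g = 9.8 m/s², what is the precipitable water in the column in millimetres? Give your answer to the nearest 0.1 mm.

Precipitable water is the column-integrated vapour mass per unit area: PW = (1/g) Σ q̄ Δp, with q in kg/kg and Δp in Pa (1 kg/m² of water = 1 mm).
Layer 1008–760 hPa: Δp = 248 hPa = 24800 Pa, q̄ = 0.0111 kg/kg → 0.0111 × 24800 / 9.8 = 28.09 mm
Layer 760–650 hPa: Δp = 110 hPa = 11000 Pa, q̄ = 0.00376 kg/kg → 0.00376 × 11000 / 9.8 = 4.22 mm
Layer 650–430 hPa: Δp = 220 hPa = 22000 Pa, q̄ = 0.00301 kg/kg → 0.00301 × 22000 / 9.8 = 6.76 mm
Layer 430–350 hPa: Δp = 80 hPa = 8000 Pa, q̄ = 0.00183 kg/kg → 0.00183 × 8000 / 9.8 = 1.49 mm
PW = 28.09 + 4.22 + 6.76 + 1.49 = 40.56 ≈ 40.6 mm.

PW ≈ 40.6 mm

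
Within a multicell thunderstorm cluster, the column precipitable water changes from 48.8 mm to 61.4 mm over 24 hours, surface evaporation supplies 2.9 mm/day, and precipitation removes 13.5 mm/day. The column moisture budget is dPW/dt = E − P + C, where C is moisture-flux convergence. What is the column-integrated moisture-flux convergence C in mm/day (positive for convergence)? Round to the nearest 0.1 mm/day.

C ≈ 23.2 mm/day

dPW/dt = (61.4 − 48.8) mm / (24/24 day) = +12.600 mm/day.
C = dPW/dt − E + P = (+12.600) − 2.9 + 13.5 = 23.2 mm/day.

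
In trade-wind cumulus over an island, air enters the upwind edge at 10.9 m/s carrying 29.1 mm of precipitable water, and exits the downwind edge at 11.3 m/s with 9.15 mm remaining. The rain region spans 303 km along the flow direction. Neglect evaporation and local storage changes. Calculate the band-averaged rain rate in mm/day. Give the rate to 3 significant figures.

Column moisture flux per unit crosswind length is F = V × PW.
Inflow: F_in = 10.9 × 29.1 = 317.19 mm·m/s
Outflow: F_out = 11.3 × 9.15 = 103.395 mm·m/s
Steady-state rate R = (F_in − F_out)/L = (317.19 − 103.395) / 303000 m = 7.056e-04 mm/s.
R = 7.056e-04 × 3600 × 24 = 61.0 mm/day.

R ≈ 61.0 mm/day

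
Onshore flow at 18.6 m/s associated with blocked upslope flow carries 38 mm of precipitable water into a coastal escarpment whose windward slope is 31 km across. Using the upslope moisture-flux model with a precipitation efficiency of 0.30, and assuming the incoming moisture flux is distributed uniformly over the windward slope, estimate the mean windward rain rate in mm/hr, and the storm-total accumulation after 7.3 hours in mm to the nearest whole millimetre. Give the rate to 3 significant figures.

R ≈ 24.6 mm/hr; total ≈ 180 mm

Incoming column moisture flux per unit ridge length: F = V × PW = 18.6 × 38 = 706.8 mm·m/s.
Spread over the 31 km slope with efficiency ε = 0.30: R = ε·F/W = 0.30 × 706.8 / 31000 m = 6.840e-03 mm/s.
R = 6.840e-03 × 3600 = 24.6 mm/hr.
Over 7.3 h: total = 24.6 × 7.3 = 179.58 ≈ 180 mm.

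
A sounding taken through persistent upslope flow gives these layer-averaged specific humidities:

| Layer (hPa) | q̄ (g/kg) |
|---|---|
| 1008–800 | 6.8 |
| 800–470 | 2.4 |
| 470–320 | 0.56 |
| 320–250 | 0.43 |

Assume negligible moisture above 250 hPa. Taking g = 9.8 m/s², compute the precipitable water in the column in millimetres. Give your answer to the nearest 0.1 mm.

PW ≈ 23.7 mm

Precipitable water is the column-integrated vapour mass per unit area: PW = (1/g) Σ q̄ Δp, with q in kg/kg and Δp in Pa (1 kg/m² of water = 1 mm).
Layer 1008–800 hPa: Δp = 208 hPa = 20800 Pa, q̄ = 0.0068 kg/kg → 0.0068 × 20800 / 9.8 = 14.43 mm
Layer 800–470 hPa: Δp = 330 hPa = 33000 Pa, q̄ = 0.0024 kg/kg → 0.0024 × 33000 / 9.8 = 8.08 mm
Layer 470–320 hPa: Δp = 150 hPa = 15000 Pa, q̄ = 0.00056 kg/kg → 0.00056 × 15000 / 9.8 = 0.86 mm
Layer 320–250 hPa: Δp = 70 hPa = 7000 Pa, q̄ = 0.00043 kg/kg → 0.00043 × 7000 / 9.8 = 0.31 mm
PW = 14.43 + 8.08 + 0.86 + 0.31 = 23.68 ≈ 23.7 mm.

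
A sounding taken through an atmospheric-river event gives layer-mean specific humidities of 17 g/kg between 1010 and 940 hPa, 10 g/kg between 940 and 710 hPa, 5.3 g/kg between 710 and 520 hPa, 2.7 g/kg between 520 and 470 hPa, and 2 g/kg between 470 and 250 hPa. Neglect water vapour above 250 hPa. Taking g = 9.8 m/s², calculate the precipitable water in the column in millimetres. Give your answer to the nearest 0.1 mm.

Precipitable water is the column-integrated vapour mass per unit area: PW = (1/g) Σ q̄ Δp, with q in kg/kg and Δp in Pa (1 kg/m² of water = 1 mm).
Layer 1010–940 hPa: Δp = 70 hPa = 7000 Pa, q̄ = 0.017 kg/kg → 0.017 × 7000 / 9.8 = 12.14 mm
Layer 940–710 hPa: Δp = 230 hPa = 23000 Pa, q̄ = 0.01 kg/kg → 0.01 × 23000 / 9.8 = 23.47 mm
Layer 710–520 hPa: Δp = 190 hPa = 19000 Pa, q̄ = 0.0053 kg/kg → 0.0053 × 19000 / 9.8 = 10.28 mm
Layer 520–470 hPa: Δp = 50 hPa = 5000 Pa, q̄ = 0.0027 kg/kg → 0.0027 × 5000 / 9.8 = 1.38 mm
Layer 470–250 hPa: Δp = 220 hPa = 22000 Pa, q̄ = 0.002 kg/kg → 0.002 × 22000 / 9.8 = 4.49 mm
PW = 12.14 + 23.47 + 10.28 + 1.38 + 4.49 = 51.76 ≈ 51.8 mm.

PW ≈ 51.8 mm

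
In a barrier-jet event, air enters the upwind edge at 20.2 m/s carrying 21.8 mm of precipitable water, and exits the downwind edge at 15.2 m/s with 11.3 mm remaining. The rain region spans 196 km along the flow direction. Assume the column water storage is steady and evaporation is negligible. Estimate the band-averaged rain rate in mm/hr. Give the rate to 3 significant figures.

Column moisture flux per unit crosswind length is F = V × PW.
Inflow: F_in = 20.2 × 21.8 = 440.36 mm·m/s
Outflow: F_out = 15.2 × 11.3 = 171.76 mm·m/s
Steady-state rate R = (F_in − F_out)/L = (440.36 − 171.76) / 196000 m = 1.370e-03 mm/s.
R = 1.370e-03 × 3600 = 4.93 mm/hr.

R ≈ 4.93 mm/hr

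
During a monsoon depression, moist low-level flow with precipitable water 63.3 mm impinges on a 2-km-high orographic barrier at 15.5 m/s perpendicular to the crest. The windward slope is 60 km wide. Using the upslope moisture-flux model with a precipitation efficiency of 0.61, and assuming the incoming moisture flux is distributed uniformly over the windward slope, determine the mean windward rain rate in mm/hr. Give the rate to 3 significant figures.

R ≈ 35.9 mm/hr

Incoming column moisture flux per unit ridge length: F = V × PW = 15.5 × 63.3 = 981.15 mm·m/s.
Spread over the 60 km slope with efficiency ε = 0.61: R = ε·F/W = 0.61 × 981.15 / 60000 m = 9.975e-03 mm/s.
R = 9.975e-03 × 3600 = 35.9 mm/hr.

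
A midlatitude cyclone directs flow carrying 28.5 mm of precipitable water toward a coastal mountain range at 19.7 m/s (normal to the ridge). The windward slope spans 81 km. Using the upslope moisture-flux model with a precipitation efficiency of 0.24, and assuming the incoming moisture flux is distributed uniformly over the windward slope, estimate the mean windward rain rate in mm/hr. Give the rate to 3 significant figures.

Incoming column moisture flux per unit ridge length: F = V × PW = 19.7 × 28.5 = 561.45 mm·m/s.
Spread over the 81 km slope with efficiency ε = 0.24: R = ε·F/W = 0.24 × 561.45 / 81000 m = 1.664e-03 mm/s.
R = 1.664e-03 × 3600 = 5.99 mm/hr.

R ≈ 5.99 mm/hr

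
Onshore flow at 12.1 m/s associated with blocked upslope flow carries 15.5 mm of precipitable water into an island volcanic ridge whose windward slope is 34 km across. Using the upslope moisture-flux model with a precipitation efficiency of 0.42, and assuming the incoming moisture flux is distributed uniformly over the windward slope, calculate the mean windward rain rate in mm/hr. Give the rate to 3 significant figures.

Incoming column moisture flux per unit ridge length: F = V × PW = 12.1 × 15.5 = 187.55 mm·m/s.
Spread over the 34 km slope with efficiency ε = 0.42: R = ε·F/W = 0.42 × 187.55 / 34000 m = 2.317e-03 mm/s.
R = 2.317e-03 × 3600 = 8.34 mm/hr.

R ≈ 8.34 mm/hr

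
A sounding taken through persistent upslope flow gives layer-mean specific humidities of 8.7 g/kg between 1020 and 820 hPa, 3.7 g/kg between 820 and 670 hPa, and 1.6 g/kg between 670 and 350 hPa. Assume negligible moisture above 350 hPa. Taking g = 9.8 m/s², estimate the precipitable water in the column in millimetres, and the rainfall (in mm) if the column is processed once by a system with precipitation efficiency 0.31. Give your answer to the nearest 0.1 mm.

PW ≈ 28.6 mm; rainfall ≈ 8.9 mm

Precipitable water is the column-integrated vapour mass per unit area: PW = (1/g) Σ q̄ Δp, with q in kg/kg and Δp in Pa (1 kg/m² of water = 1 mm).
Layer 1020–820 hPa: Δp = 200 hPa = 20000 Pa, q̄ = 0.0087 kg/kg → 0.0087 × 20000 / 9.8 = 17.76 mm
Layer 820–670 hPa: Δp = 150 hPa = 15000 Pa, q̄ = 0.0037 kg/kg → 0.0037 × 15000 / 9.8 = 5.66 mm
Layer 670–350 hPa: Δp = 320 hPa = 32000 Pa, q̄ = 0.0016 kg/kg → 0.0016 × 32000 / 9.8 = 5.22 mm
PW = 17.76 + 5.66 + 5.22 = 28.64 ≈ 28.6 mm.
Rainfall = ε × PW = 0.31 × 28.6 = 8.9 mm.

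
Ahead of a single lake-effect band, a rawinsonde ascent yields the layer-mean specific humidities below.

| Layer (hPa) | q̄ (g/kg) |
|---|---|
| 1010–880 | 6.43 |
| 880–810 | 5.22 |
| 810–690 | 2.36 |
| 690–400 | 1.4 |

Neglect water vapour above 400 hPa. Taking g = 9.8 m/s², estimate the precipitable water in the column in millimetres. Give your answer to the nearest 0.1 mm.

Precipitable water is the column-integrated vapour mass per unit area: PW = (1/g) Σ q̄ Δp, with q in kg/kg and Δp in Pa (1 kg/m² of water = 1 mm).
Layer 1010–880 hPa: Δp = 130 hPa = 13000 Pa, q̄ = 0.00643 kg/kg → 0.00643 × 13000 / 9.8 = 8.53 mm
Layer 880–810 hPa: Δp = 70 hPa = 7000 Pa, q̄ = 0.00522 kg/kg → 0.00522 × 7000 / 9.8 = 3.73 mm
Layer 810–690 hPa: Δp = 120 hPa = 12000 Pa, q̄ = 0.00236 kg/kg → 0.00236 × 12000 / 9.8 = 2.89 mm
Layer 690–400 hPa: Δp = 290 hPa = 29000 Pa, q̄ = 0.0014 kg/kg → 0.0014 × 29000 / 9.8 = 4.14 mm
PW = 8.53 + 3.73 + 2.89 + 4.14 = 19.29 ≈ 19.3 mm.

PW ≈ 19.3 mm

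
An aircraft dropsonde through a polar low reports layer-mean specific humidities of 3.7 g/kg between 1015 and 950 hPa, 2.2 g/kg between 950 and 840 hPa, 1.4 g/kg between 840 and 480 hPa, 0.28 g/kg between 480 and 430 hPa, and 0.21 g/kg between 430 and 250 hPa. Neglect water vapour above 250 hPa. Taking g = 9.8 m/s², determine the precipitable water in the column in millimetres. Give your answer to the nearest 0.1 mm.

Precipitable water is the column-integrated vapour mass per unit area: PW = (1/g) Σ q̄ Δp, with q in kg/kg and Δp in Pa (1 kg/m² of water = 1 mm).
Layer 1015–950 hPa: Δp = 65 hPa = 6500 Pa, q̄ = 0.0037 kg/kg → 0.0037 × 6500 / 9.8 = 2.45 mm
Layer 950–840 hPa: Δp = 110 hPa = 11000 Pa, q̄ = 0.0022 kg/kg → 0.0022 × 11000 / 9.8 = 2.47 mm
Layer 840–480 hPa: Δp = 360 hPa = 36000 Pa, q̄ = 0.0014 kg/kg → 0.0014 × 36000 / 9.8 = 5.14 mm
Layer 480–430 hPa: Δp = 50 hPa = 5000 Pa, q̄ = 0.00028 kg/kg → 0.00028 × 5000 / 9.8 = 0.14 mm
Layer 430–250 hPa: Δp = 180 hPa = 18000 Pa, q̄ = 0.00021 kg/kg → 0.00021 × 18000 / 9.8 = 0.39 mm
PW = 2.45 + 2.47 + 5.14 + 0.14 + 0.39 = 10.59 ≈ 10.6 mm.

PW ≈ 10.6 mm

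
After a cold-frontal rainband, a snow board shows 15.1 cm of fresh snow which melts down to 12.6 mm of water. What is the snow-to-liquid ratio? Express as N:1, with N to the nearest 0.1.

Ratio = snow depth / SWE = 151 mm / 12.6 mm = 12.0, i.e. 12.0:1.

ratio ≈ 12.0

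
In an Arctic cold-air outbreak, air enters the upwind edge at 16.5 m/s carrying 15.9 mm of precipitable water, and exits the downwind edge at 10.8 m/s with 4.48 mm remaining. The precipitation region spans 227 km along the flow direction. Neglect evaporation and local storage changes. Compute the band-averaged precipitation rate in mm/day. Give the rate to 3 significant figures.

R ≈ 81.4 mm/day

Column moisture flux per unit crosswind length is F = V × PW.
Inflow: F_in = 16.5 × 15.9 = 262.35 mm·m/s
Outflow: F_out = 10.8 × 4.48 = 48.384 mm·m/s
Steady-state rate R = (F_in − F_out)/L = (262.35 − 48.384) / 227000 m = 9.426e-04 mm/s.
R = 9.426e-04 × 3600 × 24 = 81.4 mm/day.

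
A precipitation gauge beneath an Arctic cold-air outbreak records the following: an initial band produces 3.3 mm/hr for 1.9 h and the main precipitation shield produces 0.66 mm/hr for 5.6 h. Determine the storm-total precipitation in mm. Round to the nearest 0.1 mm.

total ≈ 10.0 mm

Total = Σ Rᵢ Δtᵢ = 3.3 × 1.9 + 0.66 × 5.6
      = 6.27 + 3.696 = 10.0 mm.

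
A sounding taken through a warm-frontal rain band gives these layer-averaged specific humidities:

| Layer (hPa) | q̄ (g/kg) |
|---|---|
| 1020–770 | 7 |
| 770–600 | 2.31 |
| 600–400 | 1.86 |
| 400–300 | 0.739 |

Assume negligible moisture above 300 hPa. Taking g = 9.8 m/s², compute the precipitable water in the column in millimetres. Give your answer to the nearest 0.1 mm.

PW ≈ 26.4 mm

Precipitable water is the column-integrated vapour mass per unit area: PW = (1/g) Σ q̄ Δp, with q in kg/kg and Δp in Pa (1 kg/m² of water = 1 mm).
Layer 1020–770 hPa: Δp = 250 hPa = 25000 Pa, q̄ = 0.007 kg/kg → 0.007 × 25000 / 9.8 = 17.86 mm
Layer 770–600 hPa: Δp = 170 hPa = 17000 Pa, q̄ = 0.00231 kg/kg → 0.00231 × 17000 / 9.8 = 4.01 mm
Layer 600–400 hPa: Δp = 200 hPa = 20000 Pa, q̄ = 0.00186 kg/kg → 0.00186 × 20000 / 9.8 = 3.80 mm
Layer 400–300 hPa: Δp = 100 hPa = 10000 Pa, q̄ = 0.000739 kg/kg → 0.000739 × 10000 / 9.8 = 0.75 mm
PW = 17.86 + 4.01 + 3.80 + 0.75 = 26.42 ≈ 26.4 mm.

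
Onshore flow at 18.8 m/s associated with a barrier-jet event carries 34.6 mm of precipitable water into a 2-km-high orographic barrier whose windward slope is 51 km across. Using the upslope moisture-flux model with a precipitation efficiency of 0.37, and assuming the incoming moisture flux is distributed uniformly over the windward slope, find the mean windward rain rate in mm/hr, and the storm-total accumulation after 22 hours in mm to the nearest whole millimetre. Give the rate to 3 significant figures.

R ≈ 17.0 mm/hr; total ≈ 374 mm

Incoming column moisture flux per unit ridge length: F = V × PW = 18.8 × 34.6 = 650.48 mm·m/s.
Spread over the 51 km slope with efficiency ε = 0.37: R = ε·F/W = 0.37 × 650.48 / 51000 m = 4.719e-03 mm/s.
R = 4.719e-03 × 3600 = 17.0 mm/hr.
Over 22 h: total = 17.0 × 22 = 374 mm.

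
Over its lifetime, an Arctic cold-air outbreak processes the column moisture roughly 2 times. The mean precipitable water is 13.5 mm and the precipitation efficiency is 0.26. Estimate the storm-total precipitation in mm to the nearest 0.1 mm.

Each cycle deposits ε × PW = 0.26 × 13.5 = 3.51 mm.
Over 2 cycles: 2 × 3.51 = 7.0 mm.

precipitation ≈ 7.0 mm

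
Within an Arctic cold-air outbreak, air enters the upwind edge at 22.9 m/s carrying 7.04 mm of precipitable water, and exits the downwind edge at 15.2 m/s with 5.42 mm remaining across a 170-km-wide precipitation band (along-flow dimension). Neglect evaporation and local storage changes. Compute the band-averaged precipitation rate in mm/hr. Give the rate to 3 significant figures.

Column moisture flux per unit crosswind length is F = V × PW.
Inflow: F_in = 22.9 × 7.04 = 161.216 mm·m/s
Outflow: F_out = 15.2 × 5.42 = 82.384 mm·m/s
Steady-state rate R = (F_in − F_out)/L = (161.216 − 82.384) / 170000 m = 4.637e-04 mm/s.
R = 4.637e-04 × 3600 = 1.67 mm/hr.

R ≈ 1.67 mm/hr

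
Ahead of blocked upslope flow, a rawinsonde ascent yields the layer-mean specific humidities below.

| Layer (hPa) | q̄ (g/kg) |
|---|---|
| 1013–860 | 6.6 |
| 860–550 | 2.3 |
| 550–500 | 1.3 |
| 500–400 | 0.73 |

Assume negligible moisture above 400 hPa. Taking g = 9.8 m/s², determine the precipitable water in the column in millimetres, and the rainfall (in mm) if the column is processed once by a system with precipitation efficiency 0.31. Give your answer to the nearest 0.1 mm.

PW ≈ 19.0 mm; rainfall ≈ 5.9 mm

Precipitable water is the column-integrated vapour mass per unit area: PW = (1/g) Σ q̄ Δp, with q in kg/kg and Δp in Pa (1 kg/m² of water = 1 mm).
Layer 1013–860 hPa: Δp = 153 hPa = 15300 Pa, q̄ = 0.0066 kg/kg → 0.0066 × 15300 / 9.8 = 10.30 mm
Layer 860–550 hPa: Δp = 310 hPa = 31000 Pa, q̄ = 0.0023 kg/kg → 0.0023 × 31000 / 9.8 = 7.28 mm
Layer 550–500 hPa: Δp = 50 hPa = 5000 Pa, q̄ = 0.0013 kg/kg → 0.0013 × 5000 / 9.8 = 0.66 mm
Layer 500–400 hPa: Δp = 100 hPa = 10000 Pa, q̄ = 0.00073 kg/kg → 0.00073 × 10000 / 9.8 = 0.74 mm
PW = 10.30 + 7.28 + 0.66 + 0.74 = 18.98 ≈ 19.0 mm.
Rainfall = ε × PW = 0.31 × 19.0 = 5.9 mm.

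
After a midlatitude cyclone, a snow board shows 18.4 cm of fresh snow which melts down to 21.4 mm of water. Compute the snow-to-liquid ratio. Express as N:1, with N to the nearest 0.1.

ratio ≈ 8.6

Ratio = snow depth / SWE = 184 mm / 21.4 mm = 8.6, i.e. 8.6:1.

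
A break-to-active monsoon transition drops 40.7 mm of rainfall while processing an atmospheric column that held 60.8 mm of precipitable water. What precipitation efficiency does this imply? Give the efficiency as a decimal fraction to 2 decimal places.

ε ≈ 0.67

ε = rainfall / PW = 40.7 / 60.8 = 0.67.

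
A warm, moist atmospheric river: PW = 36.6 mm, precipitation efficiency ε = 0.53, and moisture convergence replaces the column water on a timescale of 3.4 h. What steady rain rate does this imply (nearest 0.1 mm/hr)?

R ≈ 5.7 mm/hr

Each overturning extracts ε × PW = 0.53 × 36.6 = 19.398 mm.
Rate = ε·PW / τ = 19.398 / 3.4 h = 5.7 mm/hr.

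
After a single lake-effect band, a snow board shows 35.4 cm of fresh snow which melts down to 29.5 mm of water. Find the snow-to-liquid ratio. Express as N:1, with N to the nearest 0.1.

ratio ≈ 12.0

Ratio = snow depth / SWE = 354 mm / 29.5 mm = 12.0, i.e. 12.0:1.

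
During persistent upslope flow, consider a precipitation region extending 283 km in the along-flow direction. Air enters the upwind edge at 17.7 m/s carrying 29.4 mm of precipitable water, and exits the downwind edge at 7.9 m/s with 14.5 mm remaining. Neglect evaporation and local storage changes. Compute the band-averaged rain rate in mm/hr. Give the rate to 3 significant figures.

Column moisture flux per unit crosswind length is F = V × PW.
Inflow: F_in = 17.7 × 29.4 = 520.38 mm·m/s
Outflow: F_out = 7.9 × 14.5 = 114.55 mm·m/s
Steady-state rate R = (F_in − F_out)/L = (520.38 − 114.55) / 283000 m = 1.434e-03 mm/s.
R = 1.434e-03 × 3600 = 5.16 mm/hr.

R ≈ 5.16 mm/hr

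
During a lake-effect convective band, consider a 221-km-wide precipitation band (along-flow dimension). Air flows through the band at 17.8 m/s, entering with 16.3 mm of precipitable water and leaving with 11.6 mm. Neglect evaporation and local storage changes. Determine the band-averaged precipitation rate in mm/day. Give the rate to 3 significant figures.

Column moisture flux per unit crosswind length is F = V × PW.
Inflow: F_in = 17.8 × 16.3 = 290.14 mm·m/s
Outflow: F_out = 17.8 × 11.6 = 206.48 mm·m/s
Steady-state rate R = (F_in − F_out)/L = (290.14 − 206.48) / 221000 m = 3.786e-04 mm/s.
R = 3.786e-04 × 3600 × 24 = 32.7 mm/day.

R ≈ 32.7 mm/day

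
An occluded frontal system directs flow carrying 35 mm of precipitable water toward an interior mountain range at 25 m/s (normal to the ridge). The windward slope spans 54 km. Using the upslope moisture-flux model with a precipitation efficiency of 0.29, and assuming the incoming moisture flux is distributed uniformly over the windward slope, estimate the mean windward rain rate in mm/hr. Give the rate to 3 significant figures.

Incoming column moisture flux per unit ridge length: F = V × PW = 25 × 35 = 875 mm·m/s.
Spread over the 54 km slope with efficiency ε = 0.29: R = ε·F/W = 0.29 × 875 / 54000 m = 4.699e-03 mm/s.
R = 4.699e-03 × 3600 = 16.9 mm/hr.

R ≈ 16.9 mm/hr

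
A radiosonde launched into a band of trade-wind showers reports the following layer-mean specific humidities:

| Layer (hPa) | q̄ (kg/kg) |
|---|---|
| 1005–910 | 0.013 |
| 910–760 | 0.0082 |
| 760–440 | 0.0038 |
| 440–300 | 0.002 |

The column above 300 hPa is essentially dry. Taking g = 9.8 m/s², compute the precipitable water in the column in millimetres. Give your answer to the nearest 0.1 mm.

PW ≈ 40.4 mm

Precipitable water is the column-integrated vapour mass per unit area: PW = (1/g) Σ q̄ Δp, with q in kg/kg and Δp in Pa (1 kg/m² of water = 1 mm).
Layer 1005–910 hPa: Δp = 95 hPa = 9500 Pa, q̄ = 0.013 kg/kg → 0.013 × 9500 / 9.8 = 12.60 mm
Layer 910–760 hPa: Δp = 150 hPa = 15000 Pa, q̄ = 0.0082 kg/kg → 0.0082 × 15000 / 9.8 = 12.55 mm
Layer 760–440 hPa: Δp = 320 hPa = 32000 Pa, q̄ = 0.0038 kg/kg → 0.0038 × 32000 / 9.8 = 12.41 mm
Layer 440–300 hPa: Δp = 140 hPa = 14000 Pa, q̄ = 0.002 kg/kg → 0.002 × 14000 / 9.8 = 2.86 mm
PW = 12.60 + 12.55 + 12.41 + 2.86 = 40.42 ≈ 40.4 mm.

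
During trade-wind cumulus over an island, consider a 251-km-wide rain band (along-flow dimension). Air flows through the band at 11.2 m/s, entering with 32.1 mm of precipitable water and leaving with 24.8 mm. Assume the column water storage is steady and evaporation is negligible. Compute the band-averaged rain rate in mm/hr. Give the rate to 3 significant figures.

R ≈ 1.17 mm/hr

Column moisture flux per unit crosswind length is F = V × PW.
Inflow: F_in = 11.2 × 32.1 = 359.52 mm·m/s
Outflow: F_out = 11.2 × 24.8 = 277.76 mm·m/s
Steady-state rate R = (F_in − F_out)/L = (359.52 − 277.76) / 251000 m = 3.257e-04 mm/s.
R = 3.257e-04 × 3600 = 1.17 mm/hr.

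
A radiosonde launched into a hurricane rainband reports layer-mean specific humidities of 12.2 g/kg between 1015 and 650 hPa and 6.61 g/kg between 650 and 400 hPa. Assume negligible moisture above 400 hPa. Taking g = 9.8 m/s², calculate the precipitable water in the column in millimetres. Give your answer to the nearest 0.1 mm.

PW ≈ 62.3 mm

Precipitable water is the column-integrated vapour mass per unit area: PW = (1/g) Σ q̄ Δp, with q in kg/kg and Δp in Pa (1 kg/m² of water = 1 mm).
Layer 1015–650 hPa: Δp = 365 hPa = 36500 Pa, q̄ = 0.0122 kg/kg → 0.0122 × 36500 / 9.8 = 45.44 mm
Layer 650–400 hPa: Δp = 250 hPa = 25000 Pa, q̄ = 0.00661 kg/kg → 0.00661 × 25000 / 9.8 = 16.86 mm
PW = 45.44 + 16.86 = 62.30 ≈ 62.3 mm.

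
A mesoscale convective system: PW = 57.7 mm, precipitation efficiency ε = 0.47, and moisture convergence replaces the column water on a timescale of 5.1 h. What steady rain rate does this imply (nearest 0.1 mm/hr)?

R ≈ 5.3 mm/hr

Each overturning extracts ε × PW = 0.47 × 57.7 = 27.119 mm.
Rate = ε·PW / τ = 27.119 / 5.1 h = 5.3 mm/hr.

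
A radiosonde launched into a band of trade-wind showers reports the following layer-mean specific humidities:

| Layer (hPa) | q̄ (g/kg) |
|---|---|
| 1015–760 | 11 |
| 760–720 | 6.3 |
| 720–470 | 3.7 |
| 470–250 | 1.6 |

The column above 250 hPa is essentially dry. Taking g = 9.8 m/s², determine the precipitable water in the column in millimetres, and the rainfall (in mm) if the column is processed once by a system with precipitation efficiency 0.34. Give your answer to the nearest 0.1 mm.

PW ≈ 44.2 mm; rainfall ≈ 15.0 mm

Precipitable water is the column-integrated vapour mass per unit area: PW = (1/g) Σ q̄ Δp, with q in kg/kg and Δp in Pa (1 kg/m² of water = 1 mm).
Layer 1015–760 hPa: Δp = 255 hPa = 25500 Pa, q̄ = 0.011 kg/kg → 0.011 × 25500 / 9.8 = 28.62 mm
Layer 760–720 hPa: Δp = 40 hPa = 4000 Pa, q̄ = 0.0063 kg/kg → 0.0063 × 4000 / 9.8 = 2.57 mm
Layer 720–470 hPa: Δp = 250 hPa = 25000 Pa, q̄ = 0.0037 kg/kg → 0.0037 × 25000 / 9.8 = 9.44 mm
Layer 470–250 hPa: Δp = 220 hPa = 22000 Pa, q̄ = 0.0016 kg/kg → 0.0016 × 22000 / 9.8 = 3.59 mm
PW = 28.62 + 2.57 + 9.44 + 3.59 = 44.22 ≈ 44.2 mm.
Rainfall = ε × PW = 0.34 × 44.2 = 15.0 mm.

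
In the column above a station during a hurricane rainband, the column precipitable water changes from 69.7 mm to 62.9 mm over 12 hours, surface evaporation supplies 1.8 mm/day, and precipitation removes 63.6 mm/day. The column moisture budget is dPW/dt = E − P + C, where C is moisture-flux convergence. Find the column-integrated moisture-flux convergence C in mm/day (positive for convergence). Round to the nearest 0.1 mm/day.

dPW/dt = (62.9 − 69.7) mm / (12/24 day) = -13.600 mm/day.
C = dPW/dt − E + P = (-13.600) − 1.8 + 63.6 = 48.2 mm/day.

C ≈ 48.2 mm/day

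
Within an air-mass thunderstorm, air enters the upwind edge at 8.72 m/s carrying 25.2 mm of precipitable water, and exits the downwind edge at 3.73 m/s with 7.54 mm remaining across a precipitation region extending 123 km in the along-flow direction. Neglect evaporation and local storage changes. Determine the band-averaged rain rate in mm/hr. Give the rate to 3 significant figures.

Column moisture flux per unit crosswind length is F = V × PW.
Inflow: F_in = 8.72 × 25.2 = 219.744 mm·m/s
Outflow: F_out = 3.73 × 7.54 = 28.1242 mm·m/s
Steady-state rate R = (F_in − F_out)/L = (219.744 − 28.1242) / 123000 m = 1.558e-03 mm/s.
R = 1.558e-03 × 3600 = 5.61 mm/hr.

R ≈ 5.61 mm/hr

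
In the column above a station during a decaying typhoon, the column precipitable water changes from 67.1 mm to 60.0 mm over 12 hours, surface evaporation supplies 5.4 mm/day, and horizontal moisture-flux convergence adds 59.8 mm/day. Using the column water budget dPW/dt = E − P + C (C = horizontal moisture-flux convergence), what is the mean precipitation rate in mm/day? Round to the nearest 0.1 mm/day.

P ≈ 79.4 mm/day

dPW/dt = (60.0 − 67.1) mm / (12/24 day) = -14.200 mm/day.
P = E + C − dPW/dt = 5.4 + (59.8) − (-14.200) = 79.4 mm/day.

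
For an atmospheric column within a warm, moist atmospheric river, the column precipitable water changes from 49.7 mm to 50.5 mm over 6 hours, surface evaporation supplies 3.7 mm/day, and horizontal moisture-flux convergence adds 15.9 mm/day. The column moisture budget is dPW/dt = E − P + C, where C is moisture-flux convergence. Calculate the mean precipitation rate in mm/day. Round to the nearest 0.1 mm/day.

P ≈ 16.4 mm/day

dPW/dt = (50.5 − 49.7) mm / (6/24 day) = +3.200 mm/day.
P = E + C − dPW/dt = 3.7 + (15.9) − (+3.200) = 16.4 mm/day.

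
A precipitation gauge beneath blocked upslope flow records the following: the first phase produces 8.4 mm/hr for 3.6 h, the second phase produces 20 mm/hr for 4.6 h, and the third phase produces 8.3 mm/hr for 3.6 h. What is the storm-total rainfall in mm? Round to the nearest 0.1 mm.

Total = Σ Rᵢ Δtᵢ = 8.4 × 3.6 + 20 × 4.6 + 8.3 × 3.6
      = 30.24 + 92 + 29.88 = 152.1 mm.

total ≈ 152.1 mm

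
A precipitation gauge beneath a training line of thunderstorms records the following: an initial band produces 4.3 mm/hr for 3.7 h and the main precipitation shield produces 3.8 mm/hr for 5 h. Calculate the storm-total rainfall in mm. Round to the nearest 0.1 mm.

total ≈ 34.9 mm

Total = Σ Rᵢ Δtᵢ = 4.3 × 3.7 + 3.8 × 5
      = 15.91 + 19 = 34.9 mm.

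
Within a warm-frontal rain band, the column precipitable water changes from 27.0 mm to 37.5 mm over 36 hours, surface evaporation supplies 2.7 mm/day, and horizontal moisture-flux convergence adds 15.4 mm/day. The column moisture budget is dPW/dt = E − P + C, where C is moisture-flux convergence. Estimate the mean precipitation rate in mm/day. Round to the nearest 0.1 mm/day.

P ≈ 11.1 mm/day

dPW/dt = (37.5 − 27.0) mm / (36/24 day) = +7.000 mm/day.
P = E + C − dPW/dt = 2.7 + (15.4) − (+7.000) = 11.1 mm/day.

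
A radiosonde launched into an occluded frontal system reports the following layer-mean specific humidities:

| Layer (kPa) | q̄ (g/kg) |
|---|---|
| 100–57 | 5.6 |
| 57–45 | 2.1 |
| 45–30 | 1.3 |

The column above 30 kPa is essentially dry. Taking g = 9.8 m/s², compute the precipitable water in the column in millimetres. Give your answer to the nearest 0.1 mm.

Precipitable water is the column-integrated vapour mass per unit area: PW = (1/g) Σ q̄ Δp, with q in kg/kg and Δp in Pa (1 kg/m² of water = 1 mm).
Layer 100–57 kPa: Δp = 430 hPa = 43000 Pa, q̄ = 0.0056 kg/kg → 0.0056 × 43000 / 9.8 = 24.57 mm
Layer 57–45 kPa: Δp = 120 hPa = 12000 Pa, q̄ = 0.0021 kg/kg → 0.0021 × 12000 / 9.8 = 2.57 mm
Layer 45–30 kPa: Δp = 150 hPa = 15000 Pa, q̄ = 0.0013 kg/kg → 0.0013 × 15000 / 9.8 = 1.99 mm
PW = 24.57 + 2.57 + 1.99 = 29.13 ≈ 29.1 mm.

PW ≈ 29.1 mm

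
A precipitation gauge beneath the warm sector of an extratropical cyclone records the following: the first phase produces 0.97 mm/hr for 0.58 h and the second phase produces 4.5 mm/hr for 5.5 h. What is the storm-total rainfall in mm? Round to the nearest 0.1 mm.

Total = Σ Rᵢ Δtᵢ = 0.97 × 0.58 + 4.5 × 5.5
      = 0.5626 + 24.75 = 25.3 mm.

total ≈ 25.3 mm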